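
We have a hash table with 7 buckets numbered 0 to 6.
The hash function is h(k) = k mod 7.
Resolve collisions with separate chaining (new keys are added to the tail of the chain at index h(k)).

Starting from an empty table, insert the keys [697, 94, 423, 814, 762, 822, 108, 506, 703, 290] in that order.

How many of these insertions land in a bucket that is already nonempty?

6

Insert 697: h=4, bucket 4 empty → new chain.
Insert 94: h=3, bucket 3 empty → new chain.
Insert 423: h=3, bucket 3 nonempty → append to chain.
Insert 814: h=2, bucket 2 empty → new chain.
Insert 762: h=6, bucket 6 empty → new chain.
Insert 822: h=3, bucket 3 nonempty → append to chain.
Insert 108: h=3, bucket 3 nonempty → append to chain.
Insert 506: h=2, bucket 2 nonempty → append to chain.
Insert 703: h=3, bucket 3 nonempty → append to chain.
Insert 290: h=3, bucket 3 nonempty → append to chain.
Final buckets:
0: .
1: .
2: 814 -> 506
3: 94 -> 423 -> 822 -> 108 -> 703 -> 290
4: 697
5: .
6: 762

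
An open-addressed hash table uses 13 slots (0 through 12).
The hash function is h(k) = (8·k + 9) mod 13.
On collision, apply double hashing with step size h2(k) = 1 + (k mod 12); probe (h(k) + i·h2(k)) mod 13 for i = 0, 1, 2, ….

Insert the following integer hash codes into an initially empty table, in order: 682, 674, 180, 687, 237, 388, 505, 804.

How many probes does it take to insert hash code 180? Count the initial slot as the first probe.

2

Insert 682: h=5, slot 5 empty → index 5.
Insert 674: h=6, slot 6 empty → index 6.
Insert 180: h=6, h2=1, slot 6 occupied → index 7.
Insert 687: h=6, h2=4, slot 6 occupied → index 10.
Insert 237: h=7, h2=10, slot 7 occupied → index 4.
Insert 388: h=6, h2=5, slot 6 occupied → index 11.
Insert 505: h=6, h2=2, slot 6 occupied → index 8.
Insert 804: h=6, h2=1, slots 6,7,8 occupied → index 9.
Table: [∅, ∅, ∅, ∅, 237, 682, 674, 180, 505, 804, 687, 388, ∅]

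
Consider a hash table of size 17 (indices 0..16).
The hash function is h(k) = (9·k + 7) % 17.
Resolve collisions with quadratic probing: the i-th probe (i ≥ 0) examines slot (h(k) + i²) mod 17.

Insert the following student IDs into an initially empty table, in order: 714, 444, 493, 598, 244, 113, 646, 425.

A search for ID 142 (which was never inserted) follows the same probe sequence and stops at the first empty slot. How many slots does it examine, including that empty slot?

Insert 714: h=7, slot 7 empty -> index 7.
Insert 444: h=8, slot 8 empty -> index 8.
Insert 493: h=7, slots 7,8 occupied -> index 11.
Insert 598: h=0, slot 0 empty -> index 0.
Insert 244: h=10, slot 10 empty -> index 10.
Insert 113: h=4, slot 4 empty -> index 4.
Insert 646: h=7, slots 7,8,11 occupied -> index 16.
Insert 425: h=7, slots 7,8,11,16 occupied -> index 6.
Table: [598, ., ., ., 113, ., 425, 714, 444, ., 244, 493, ., ., ., ., 646]
Lookup 142: h=10, probe 10,11,14 → slot 14 empty, not found.

3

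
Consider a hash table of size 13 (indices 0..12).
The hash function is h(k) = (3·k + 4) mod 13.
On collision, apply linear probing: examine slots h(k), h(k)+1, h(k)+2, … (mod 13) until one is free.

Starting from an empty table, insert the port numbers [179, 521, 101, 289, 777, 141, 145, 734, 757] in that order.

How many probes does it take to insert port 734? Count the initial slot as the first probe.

179: h=8 → slot 8
521: h=7 → slot 7
101: h=8, probe 8,9 → slot 9
289: h=0 → slot 0
777: h=8, probe 8,9,10 → slot 10
141: h=11 → slot 11
145: h=10, probe 10,11,12 → slot 12
734: h=9, probe 9,10,11,12,0,1 → slot 1
757: h=0, probe 0,1,2 → slot 2
Table: [289, 734, 757, —, —, —, —, 521, 179, 101, 777, 141, 145]

6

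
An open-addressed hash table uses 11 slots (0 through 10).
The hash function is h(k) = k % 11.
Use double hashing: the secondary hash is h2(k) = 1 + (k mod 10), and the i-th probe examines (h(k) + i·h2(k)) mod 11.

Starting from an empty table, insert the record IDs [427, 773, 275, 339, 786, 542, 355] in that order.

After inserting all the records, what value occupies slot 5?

427 hashes to 9; slot 9 is free => place at 9.
773 hashes to 3; slot 3 is free => place at 3.
275 hashes to 0; slot 0 is free => place at 0.
339 hashes to 9, h2=10; 9 taken => place at 8.
786 hashes to 5; slot 5 is free => place at 5.
542 hashes to 3, h2=3; 3 taken => place at 6.
355 hashes to 3, h2=6; 3,9 taken => place at 4.
Table: [275, ., ., 773, 355, 786, 542, ., 339, 427, .]

786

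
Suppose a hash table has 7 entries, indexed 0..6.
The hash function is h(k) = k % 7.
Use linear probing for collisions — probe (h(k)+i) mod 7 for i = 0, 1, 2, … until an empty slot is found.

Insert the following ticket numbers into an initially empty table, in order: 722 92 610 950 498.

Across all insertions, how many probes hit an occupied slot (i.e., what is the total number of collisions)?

6

722: h=1 → slot 1
92: h=1, probe 1,2 → slot 2
610: h=1, probe 1,2,3 → slot 3
950: h=5 → slot 5
498: h=1, probe 1,2,3,4 → slot 4
Table: [—, 722, 92, 610, 498, 950, —]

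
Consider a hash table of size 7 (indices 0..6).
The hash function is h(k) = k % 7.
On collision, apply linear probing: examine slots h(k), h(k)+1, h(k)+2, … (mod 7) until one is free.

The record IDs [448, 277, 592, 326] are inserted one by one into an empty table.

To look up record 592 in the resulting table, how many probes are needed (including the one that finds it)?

Insert 448: h=0, slot 0 empty => index 0.
Insert 277: h=4, slot 4 empty => index 4.
Insert 592: h=4, slot 4 occupied => index 5.
Insert 326: h=4, slots 4,5 occupied => index 6.
Table: [448, ., ., ., 277, 592, 326]
Lookup 592: h=4, probe 4,5 → found at 5.

2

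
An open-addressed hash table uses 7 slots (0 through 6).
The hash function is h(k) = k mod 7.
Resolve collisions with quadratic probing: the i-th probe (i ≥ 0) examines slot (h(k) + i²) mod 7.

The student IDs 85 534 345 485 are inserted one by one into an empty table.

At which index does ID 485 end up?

6

85: h=1 -> slot 1
534: h=2 -> slot 2
345: h=2, probe 2,3 -> slot 3
485: h=2, probe 2,3,6 -> slot 6
Table: [∅, 85, 534, 345, ∅, ∅, 485]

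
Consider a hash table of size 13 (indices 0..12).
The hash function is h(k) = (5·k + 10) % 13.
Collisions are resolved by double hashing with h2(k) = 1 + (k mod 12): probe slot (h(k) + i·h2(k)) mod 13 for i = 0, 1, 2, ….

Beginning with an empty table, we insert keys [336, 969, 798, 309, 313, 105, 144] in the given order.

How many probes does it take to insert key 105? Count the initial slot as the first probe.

Insert 336: h=0, slot 0 empty → index 0.
Insert 969: h=6, slot 6 empty → index 6.
Insert 798: h=9, slot 9 empty → index 9.
Insert 309: h=8, slot 8 empty → index 8.
Insert 313: h=2, slot 2 empty → index 2.
Insert 105: h=2, h2=10, slot 2 occupied → index 12.
Insert 144: h=2, h2=1, slot 2 occupied → index 3.
Table: [336, ., 313, 144, ., ., 969, ., 309, 798, ., ., 105]

2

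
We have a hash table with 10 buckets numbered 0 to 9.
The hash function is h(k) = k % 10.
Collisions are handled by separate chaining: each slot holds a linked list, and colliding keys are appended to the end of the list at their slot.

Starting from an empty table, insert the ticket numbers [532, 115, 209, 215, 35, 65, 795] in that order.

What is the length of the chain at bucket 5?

5

Insert 532: h=2, bucket 2 empty -> new chain.
Insert 115: h=5, bucket 5 empty -> new chain.
Insert 209: h=9, bucket 9 empty -> new chain.
Insert 215: h=5, bucket 5 nonempty -> append to chain.
Insert 35: h=5, bucket 5 nonempty -> append to chain.
Insert 65: h=5, bucket 5 nonempty -> append to chain.
Insert 795: h=5, bucket 5 nonempty -> append to chain.
Final buckets:
0: —
1: —
2: 532
3: —
4: —
5: 115 -> 215 -> 35 -> 65 -> 795
6: —
7: —
8: —
9: 209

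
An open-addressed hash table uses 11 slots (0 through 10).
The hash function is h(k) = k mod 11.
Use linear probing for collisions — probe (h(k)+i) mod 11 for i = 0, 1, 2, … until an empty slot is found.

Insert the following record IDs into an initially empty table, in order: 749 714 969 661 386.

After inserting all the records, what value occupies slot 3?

661

749 hashes to 1; slot 1 is free => place at 1.
714 hashes to 10; slot 10 is free => place at 10.
969 hashes to 1; 1 taken => place at 2.
661 hashes to 1; 1,2 taken => place at 3.
386 hashes to 1; 1,2,3 taken => place at 4.
Table: [_, 749, 969, 661, 386, _, _, _, _, _, 714]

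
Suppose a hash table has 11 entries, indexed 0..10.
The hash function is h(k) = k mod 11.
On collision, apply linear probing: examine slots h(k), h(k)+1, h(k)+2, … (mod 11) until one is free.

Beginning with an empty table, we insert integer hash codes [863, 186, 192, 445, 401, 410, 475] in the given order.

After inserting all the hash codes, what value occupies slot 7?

Insert 863: h=5, slot 5 empty => index 5.
Insert 186: h=10, slot 10 empty => index 10.
Insert 192: h=5, slot 5 occupied => index 6.
Insert 445: h=5, slots 5,6 occupied => index 7.
Insert 401: h=5, slots 5,6,7 occupied => index 8.
Insert 410: h=3, slot 3 empty => index 3.
Insert 475: h=2, slot 2 empty => index 2.
Table: [-, -, 475, 410, -, 863, 192, 445, 401, -, 186]

445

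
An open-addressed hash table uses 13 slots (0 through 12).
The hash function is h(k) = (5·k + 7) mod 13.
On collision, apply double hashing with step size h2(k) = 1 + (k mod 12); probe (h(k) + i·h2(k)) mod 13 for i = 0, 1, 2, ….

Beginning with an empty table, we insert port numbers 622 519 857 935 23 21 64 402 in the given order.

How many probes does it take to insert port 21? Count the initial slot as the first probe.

622 hashes to 10; slot 10 is free -> place at 10.
519 hashes to 2; slot 2 is free -> place at 2.
857 hashes to 2, h2=6; 2 taken -> place at 8.
935 hashes to 2, h2=12; 2 taken -> place at 1.
23 hashes to 5; slot 5 is free -> place at 5.
21 hashes to 8, h2=10; 8,5,2 taken -> place at 12.
64 hashes to 2, h2=5; 2 taken -> place at 7.
402 hashes to 2, h2=7; 2 taken -> place at 9.
Table: [—, 935, 519, —, —, 23, —, 64, 857, 402, 622, —, 21]

4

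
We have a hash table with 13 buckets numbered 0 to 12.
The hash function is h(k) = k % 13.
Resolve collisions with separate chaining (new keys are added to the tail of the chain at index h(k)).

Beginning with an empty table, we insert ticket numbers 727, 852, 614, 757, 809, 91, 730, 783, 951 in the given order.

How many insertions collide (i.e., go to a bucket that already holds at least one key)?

Insert 727: h=12, bucket 12 empty → new chain.
Insert 852: h=7, bucket 7 empty → new chain.
Insert 614: h=3, bucket 3 empty → new chain.
Insert 757: h=3, bucket 3 nonempty → append to chain.
Insert 809: h=3, bucket 3 nonempty → append to chain.
Insert 91: h=0, bucket 0 empty → new chain.
Insert 730: h=2, bucket 2 empty → new chain.
Insert 783: h=3, bucket 3 nonempty → append to chain.
Insert 951: h=2, bucket 2 nonempty → append to chain.
Final buckets:
0: 91
1: .
2: 730 -> 951
3: 614 -> 757 -> 809 -> 783
4: .
5: .
6: .
7: 852
8: .
9: .
10: .
11: .
12: 727

4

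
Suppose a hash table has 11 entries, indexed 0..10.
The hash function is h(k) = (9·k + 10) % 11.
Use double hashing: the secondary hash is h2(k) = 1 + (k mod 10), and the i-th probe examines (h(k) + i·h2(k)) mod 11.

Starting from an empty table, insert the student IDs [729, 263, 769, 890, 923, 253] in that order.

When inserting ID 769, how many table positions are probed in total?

Insert 729: h=4, slot 4 empty → index 4.
Insert 263: h=1, slot 1 empty → index 1.
Insert 769: h=1, h2=10, slot 1 occupied → index 0.
Insert 890: h=1, h2=1, slot 1 occupied → index 2.
Insert 923: h=1, h2=4, slot 1 occupied → index 5.
Insert 253: h=10, slot 10 empty → index 10.
Table: [769, 263, 890, _, 729, 923, _, _, _, _, 253]

2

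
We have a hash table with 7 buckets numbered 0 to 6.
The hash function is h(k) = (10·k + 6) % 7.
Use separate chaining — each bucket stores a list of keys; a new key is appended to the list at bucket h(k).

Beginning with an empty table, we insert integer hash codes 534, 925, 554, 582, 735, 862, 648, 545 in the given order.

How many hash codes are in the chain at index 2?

4

534 -> bucket 5
925 -> bucket 2
554 -> bucket 2 (collision)
582 -> bucket 2 (collision)
735 -> bucket 6
862 -> bucket 2 (collision)
648 -> bucket 4
545 -> bucket 3
Final buckets:
0: _
1: _
2: 925 -> 554 -> 582 -> 862
3: 545
4: 648
5: 534
6: 735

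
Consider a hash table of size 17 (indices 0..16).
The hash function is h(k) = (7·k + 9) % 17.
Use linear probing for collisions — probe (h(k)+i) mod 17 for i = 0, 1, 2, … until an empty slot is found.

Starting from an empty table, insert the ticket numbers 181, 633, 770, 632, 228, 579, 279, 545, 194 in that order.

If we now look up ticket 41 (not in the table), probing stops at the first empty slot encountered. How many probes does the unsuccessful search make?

181: h=1 -> slot 1
633: h=3 -> slot 3
770: h=10 -> slot 10
632: h=13 -> slot 13
228: h=7 -> slot 7
579: h=16 -> slot 16
279: h=7, probe 7,8 -> slot 8
545: h=16, probe 16,0 -> slot 0
194: h=7, probe 7,8,9 -> slot 9
Table: [545, 181, -, 633, -, -, -, 228, 279, 194, 770, -, -, 632, -, -, 579]
Lookup 41: h=7, probe 7,8,9,10,11 → slot 11 empty, not found.

5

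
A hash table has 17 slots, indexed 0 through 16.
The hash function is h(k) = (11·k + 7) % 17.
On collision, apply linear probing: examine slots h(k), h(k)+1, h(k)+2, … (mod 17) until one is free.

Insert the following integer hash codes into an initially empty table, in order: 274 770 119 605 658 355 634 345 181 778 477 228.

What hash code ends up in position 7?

119

Insert 274: h=12, slot 12 empty → index 12.
Insert 770: h=11, slot 11 empty → index 11.
Insert 119: h=7, slot 7 empty → index 7.
Insert 605: h=15, slot 15 empty → index 15.
Insert 658: h=3, slot 3 empty → index 3.
Insert 355: h=2, slot 2 empty → index 2.
Insert 634: h=11, slots 11,12 occupied → index 13.
Insert 345: h=11, slots 11,12,13 occupied → index 14.
Insert 181: h=9, slot 9 empty → index 9.
Insert 778: h=14, slots 14,15 occupied → index 16.
Insert 477: h=1, slot 1 empty → index 1.
Insert 228: h=16, slot 16 occupied → index 0.
Table: [228, 477, 355, 658, ∅, ∅, ∅, 119, ∅, 181, ∅, 770, 274, 634, 345, 605, 778]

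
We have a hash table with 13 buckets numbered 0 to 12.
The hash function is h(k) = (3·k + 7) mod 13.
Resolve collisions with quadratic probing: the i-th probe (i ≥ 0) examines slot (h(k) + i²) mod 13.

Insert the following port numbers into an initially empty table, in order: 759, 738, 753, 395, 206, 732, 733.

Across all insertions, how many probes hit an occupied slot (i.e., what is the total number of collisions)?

759: h=9 => slot 9
738: h=11 => slot 11
753: h=4 => slot 4
395: h=9, probe 9,10 => slot 10
206: h=1 => slot 1
732: h=6 => slot 6
733: h=9, probe 9,10,0 => slot 0
Table: [733, 206, ., ., 753, ., 732, ., ., 759, 395, 738, .]

3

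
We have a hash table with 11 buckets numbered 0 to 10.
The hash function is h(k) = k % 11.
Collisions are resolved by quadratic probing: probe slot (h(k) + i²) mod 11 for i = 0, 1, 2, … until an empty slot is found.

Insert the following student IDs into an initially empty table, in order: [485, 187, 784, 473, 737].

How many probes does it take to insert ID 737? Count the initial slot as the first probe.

485 hashes to 1; slot 1 is free → place at 1.
187 hashes to 0; slot 0 is free → place at 0.
784 hashes to 3; slot 3 is free → place at 3.
473 hashes to 0; 0,1 taken → place at 4.
737 hashes to 0; 0,1,4 taken → place at 9.
Table: [187, 485, ., 784, 473, ., ., ., ., 737, .]

4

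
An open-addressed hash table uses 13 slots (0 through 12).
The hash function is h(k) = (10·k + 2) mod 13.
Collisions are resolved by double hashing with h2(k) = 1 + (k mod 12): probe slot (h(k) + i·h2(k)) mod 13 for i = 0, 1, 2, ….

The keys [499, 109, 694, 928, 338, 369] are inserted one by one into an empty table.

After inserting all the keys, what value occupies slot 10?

369

Insert 499: h=0, slot 0 empty → index 0.
Insert 109: h=0, h2=2, slot 0 occupied → index 2.
Insert 694: h=0, h2=11, slot 0 occupied → index 11.
Insert 928: h=0, h2=5, slot 0 occupied → index 5.
Insert 338: h=2, h2=3, slots 2,5 occupied → index 8.
Insert 369: h=0, h2=10, slot 0 occupied → index 10.
Table: [499, -, 109, -, -, 928, -, -, 338, -, 369, 694, -]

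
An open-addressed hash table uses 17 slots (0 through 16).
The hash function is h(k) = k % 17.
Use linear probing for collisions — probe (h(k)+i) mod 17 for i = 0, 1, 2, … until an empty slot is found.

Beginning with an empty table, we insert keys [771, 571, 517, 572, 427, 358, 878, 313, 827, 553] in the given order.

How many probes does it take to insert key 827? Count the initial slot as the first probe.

Insert 771: h=6, slot 6 empty => index 6.
Insert 571: h=10, slot 10 empty => index 10.
Insert 517: h=7, slot 7 empty => index 7.
Insert 572: h=11, slot 11 empty => index 11.
Insert 427: h=2, slot 2 empty => index 2.
Insert 358: h=1, slot 1 empty => index 1.
Insert 878: h=11, slot 11 occupied => index 12.
Insert 313: h=7, slot 7 occupied => index 8.
Insert 827: h=11, slots 11,12 occupied => index 13.
Insert 553: h=9, slot 9 empty => index 9.
Table: [∅, 358, 427, ∅, ∅, ∅, 771, 517, 313, 553, 571, 572, 878, 827, ∅, ∅, ∅]

3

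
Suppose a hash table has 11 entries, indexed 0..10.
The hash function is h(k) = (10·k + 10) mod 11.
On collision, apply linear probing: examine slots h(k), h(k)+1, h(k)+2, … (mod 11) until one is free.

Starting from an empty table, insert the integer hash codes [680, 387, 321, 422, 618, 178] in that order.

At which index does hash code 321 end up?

9

680: h=1 -> slot 1
387: h=8 -> slot 8
321: h=8, probe 8,9 -> slot 9
422: h=6 -> slot 6
618: h=8, probe 8,9,10 -> slot 10
178: h=8, probe 8,9,10,0 -> slot 0
Table: [178, 680, _, _, _, _, 422, _, 387, 321, 618]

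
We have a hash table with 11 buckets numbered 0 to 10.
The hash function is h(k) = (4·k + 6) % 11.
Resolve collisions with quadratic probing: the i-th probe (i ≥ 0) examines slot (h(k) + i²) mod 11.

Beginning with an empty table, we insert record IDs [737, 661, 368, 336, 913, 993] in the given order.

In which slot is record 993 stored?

0

Insert 737: h=6, slot 6 empty → index 6.
Insert 661: h=10, slot 10 empty → index 10.
Insert 368: h=4, slot 4 empty → index 4.
Insert 336: h=8, slot 8 empty → index 8.
Insert 913: h=6, slot 6 occupied → index 7.
Insert 993: h=7, slots 7,8 occupied → index 0.
Table: [993, -, -, -, 368, -, 737, 913, 336, -, 661]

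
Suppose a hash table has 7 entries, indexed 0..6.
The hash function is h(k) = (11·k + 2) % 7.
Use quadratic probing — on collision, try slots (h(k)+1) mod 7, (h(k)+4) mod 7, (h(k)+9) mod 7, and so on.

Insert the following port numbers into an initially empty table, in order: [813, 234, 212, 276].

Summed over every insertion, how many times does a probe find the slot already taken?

1

813: h=6 => slot 6
234: h=0 => slot 0
212: h=3 => slot 3
276: h=0, probe 0,1 => slot 1
Table: [234, 276, ∅, 212, ∅, ∅, 813]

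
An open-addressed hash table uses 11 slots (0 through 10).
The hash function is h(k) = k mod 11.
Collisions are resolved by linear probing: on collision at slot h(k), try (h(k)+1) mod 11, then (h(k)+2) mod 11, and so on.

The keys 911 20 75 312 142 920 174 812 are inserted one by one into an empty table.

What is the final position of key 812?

3

Insert 911: h=9, slot 9 empty -> index 9.
Insert 20: h=9, slot 9 occupied -> index 10.
Insert 75: h=9, slots 9,10 occupied -> index 0.
Insert 312: h=4, slot 4 empty -> index 4.
Insert 142: h=10, slots 10,0 occupied -> index 1.
Insert 920: h=7, slot 7 empty -> index 7.
Insert 174: h=9, slots 9,10,0,1 occupied -> index 2.
Insert 812: h=9, slots 9,10,0,1,2 occupied -> index 3.
Table: [75, 142, 174, 812, 312, ∅, ∅, 920, ∅, 911, 20]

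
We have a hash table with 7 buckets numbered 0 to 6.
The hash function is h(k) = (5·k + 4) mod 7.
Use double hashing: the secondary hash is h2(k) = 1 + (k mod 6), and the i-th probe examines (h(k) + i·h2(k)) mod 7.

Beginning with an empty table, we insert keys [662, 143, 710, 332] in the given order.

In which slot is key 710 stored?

662 hashes to 3; slot 3 is free → place at 3.
143 hashes to 5; slot 5 is free → place at 5.
710 hashes to 5, h2=3; 5 taken → place at 1.
332 hashes to 5, h2=3; 5,1 taken → place at 4.
Table: [_, 710, _, 662, 332, 143, _]

1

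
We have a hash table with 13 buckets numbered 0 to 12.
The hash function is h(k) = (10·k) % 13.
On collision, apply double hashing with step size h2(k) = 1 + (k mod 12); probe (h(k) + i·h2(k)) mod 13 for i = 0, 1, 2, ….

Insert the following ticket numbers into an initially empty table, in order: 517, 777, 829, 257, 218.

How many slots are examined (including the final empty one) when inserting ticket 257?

517 hashes to 9; slot 9 is free -> place at 9.
777 hashes to 9, h2=10; 9 taken -> place at 6.
829 hashes to 9, h2=2; 9 taken -> place at 11.
257 hashes to 9, h2=6; 9 taken -> place at 2.
218 hashes to 9, h2=3; 9 taken -> place at 12.
Table: [., ., 257, ., ., ., 777, ., ., 517, ., 829, 218]

2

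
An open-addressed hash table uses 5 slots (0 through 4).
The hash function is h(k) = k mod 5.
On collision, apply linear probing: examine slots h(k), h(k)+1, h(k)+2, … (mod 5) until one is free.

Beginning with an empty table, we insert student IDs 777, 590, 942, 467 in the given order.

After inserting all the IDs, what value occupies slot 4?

467

Insert 777: h=2, slot 2 empty → index 2.
Insert 590: h=0, slot 0 empty → index 0.
Insert 942: h=2, slot 2 occupied → index 3.
Insert 467: h=2, slots 2,3 occupied → index 4.
Table: [590, _, 777, 942, 467]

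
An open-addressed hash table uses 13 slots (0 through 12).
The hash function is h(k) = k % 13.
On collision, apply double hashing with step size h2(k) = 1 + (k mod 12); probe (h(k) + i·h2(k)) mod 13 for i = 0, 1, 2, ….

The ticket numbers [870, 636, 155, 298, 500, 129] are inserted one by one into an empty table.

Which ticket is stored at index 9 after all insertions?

870: h=12 -> slot 12
636: h=12, h2=1, probe 12,0 -> slot 0
155: h=12, h2=12, probe 12,11 -> slot 11
298: h=12, h2=11, probe 12,10 -> slot 10
500: h=6 -> slot 6
129: h=12, h2=10, probe 12,9 -> slot 9
Table: [636, ., ., ., ., ., 500, ., ., 129, 298, 155, 870]

129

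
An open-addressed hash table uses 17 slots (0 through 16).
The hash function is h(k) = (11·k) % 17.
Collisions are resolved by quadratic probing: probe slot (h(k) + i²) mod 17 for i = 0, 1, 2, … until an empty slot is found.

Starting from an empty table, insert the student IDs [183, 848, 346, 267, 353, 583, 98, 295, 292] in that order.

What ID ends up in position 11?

98

183 hashes to 7; slot 7 is free → place at 7.
848 hashes to 12; slot 12 is free → place at 12.
346 hashes to 15; slot 15 is free → place at 15.
267 hashes to 13; slot 13 is free → place at 13.
353 hashes to 7; 7 taken → place at 8.
583 hashes to 4; slot 4 is free → place at 4.
98 hashes to 7; 7,8 taken → place at 11.
295 hashes to 15; 15 taken → place at 16.
292 hashes to 16; 16 taken → place at 0.
Table: [292, —, —, —, 583, —, —, 183, 353, —, —, 98, 848, 267, —, 346, 295]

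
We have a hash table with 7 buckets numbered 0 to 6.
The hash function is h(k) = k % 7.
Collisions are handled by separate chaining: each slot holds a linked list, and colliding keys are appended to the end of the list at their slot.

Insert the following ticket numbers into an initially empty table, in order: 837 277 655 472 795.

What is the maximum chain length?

837 -> bucket 4
277 -> bucket 4 (collision)
655 -> bucket 4 (collision)
472 -> bucket 3
795 -> bucket 4 (collision)
Final buckets:
0: _
1: _
2: _
3: 472
4: 837 -> 277 -> 655 -> 795
5: _
6: _

4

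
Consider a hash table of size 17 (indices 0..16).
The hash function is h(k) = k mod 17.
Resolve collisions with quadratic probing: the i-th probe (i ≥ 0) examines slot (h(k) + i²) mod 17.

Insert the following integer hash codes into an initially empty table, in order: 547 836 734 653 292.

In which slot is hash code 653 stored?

8

547 hashes to 3; slot 3 is free → place at 3.
836 hashes to 3; 3 taken → place at 4.
734 hashes to 3; 3,4 taken → place at 7.
653 hashes to 7; 7 taken → place at 8.
292 hashes to 3; 3,4,7 taken → place at 12.
Table: [_, _, _, 547, 836, _, _, 734, 653, _, _, _, 292, _, _, _, _]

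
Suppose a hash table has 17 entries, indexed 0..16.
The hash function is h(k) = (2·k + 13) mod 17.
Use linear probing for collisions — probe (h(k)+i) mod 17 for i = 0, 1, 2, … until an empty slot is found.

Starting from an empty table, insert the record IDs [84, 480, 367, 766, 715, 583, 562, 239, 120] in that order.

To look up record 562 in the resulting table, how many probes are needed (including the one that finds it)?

4

84: h=11 => slot 11
480: h=4 => slot 4
367: h=16 => slot 16
766: h=15 => slot 15
715: h=15, probe 15,16,0 => slot 0
583: h=6 => slot 6
562: h=15, probe 15,16,0,1 => slot 1
239: h=15, probe 15,16,0,1,2 => slot 2
120: h=15, probe 15,16,0,1,2,3 => slot 3
Table: [715, 562, 239, 120, 480, ., 583, ., ., ., ., 84, ., ., ., 766, 367]
Lookup 562: h=15, probe 15,16,0,1 → found at 1.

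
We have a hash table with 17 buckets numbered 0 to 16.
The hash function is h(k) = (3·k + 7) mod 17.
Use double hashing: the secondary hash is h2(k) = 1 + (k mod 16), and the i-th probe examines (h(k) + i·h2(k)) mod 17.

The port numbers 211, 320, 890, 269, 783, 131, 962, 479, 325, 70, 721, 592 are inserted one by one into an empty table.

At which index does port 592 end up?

1

211: h=11 -> slot 11
320: h=15 -> slot 15
890: h=8 -> slot 8
269: h=15, h2=14, probe 15,12 -> slot 12
783: h=10 -> slot 10
131: h=9 -> slot 9
962: h=3 -> slot 3
479: h=16 -> slot 16
325: h=13 -> slot 13
70: h=13, h2=7, probe 13,3,10,0 -> slot 0
721: h=11, h2=2, probe 11,13,15,0,2 -> slot 2
592: h=15, h2=1, probe 15,16,0,1 -> slot 1
Table: [70, 592, 721, 962, -, -, -, -, 890, 131, 783, 211, 269, 325, -, 320, 479]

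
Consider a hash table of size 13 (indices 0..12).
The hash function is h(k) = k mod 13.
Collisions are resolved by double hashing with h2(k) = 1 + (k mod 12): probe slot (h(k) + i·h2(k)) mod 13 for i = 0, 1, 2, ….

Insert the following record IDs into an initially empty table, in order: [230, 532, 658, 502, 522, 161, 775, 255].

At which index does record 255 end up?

230: h=9 → slot 9
532: h=12 → slot 12
658: h=8 → slot 8
502: h=8, h2=11, probe 8,6 → slot 6
522: h=2 → slot 2
161: h=5 → slot 5
775: h=8, h2=8, probe 8,3 → slot 3
255: h=8, h2=4, probe 8,12,3,7 → slot 7
Table: [_, _, 522, 775, _, 161, 502, 255, 658, 230, _, _, 532]

7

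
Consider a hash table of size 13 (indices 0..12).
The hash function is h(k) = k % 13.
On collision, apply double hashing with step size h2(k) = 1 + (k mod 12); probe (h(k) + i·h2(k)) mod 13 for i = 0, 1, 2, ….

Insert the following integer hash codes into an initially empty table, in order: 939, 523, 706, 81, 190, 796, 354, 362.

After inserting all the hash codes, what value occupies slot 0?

81

Insert 939: h=3, slot 3 empty -> index 3.
Insert 523: h=3, h2=8, slot 3 occupied -> index 11.
Insert 706: h=4, slot 4 empty -> index 4.
Insert 81: h=3, h2=10, slot 3 occupied -> index 0.
Insert 190: h=8, slot 8 empty -> index 8.
Insert 796: h=3, h2=5, slots 3,8,0 occupied -> index 5.
Insert 354: h=3, h2=7, slot 3 occupied -> index 10.
Insert 362: h=11, h2=3, slot 11 occupied -> index 1.
Table: [81, 362, -, 939, 706, 796, -, -, 190, -, 354, 523, -]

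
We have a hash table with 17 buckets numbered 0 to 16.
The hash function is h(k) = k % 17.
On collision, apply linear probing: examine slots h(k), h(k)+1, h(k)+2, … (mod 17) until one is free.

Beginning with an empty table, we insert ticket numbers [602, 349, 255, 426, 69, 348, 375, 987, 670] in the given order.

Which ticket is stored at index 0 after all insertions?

602: h=7 => slot 7
349: h=9 => slot 9
255: h=0 => slot 0
426: h=1 => slot 1
69: h=1, probe 1,2 => slot 2
348: h=8 => slot 8
375: h=1, probe 1,2,3 => slot 3
987: h=1, probe 1,2,3,4 => slot 4
670: h=7, probe 7,8,9,10 => slot 10
Table: [255, 426, 69, 375, 987, -, -, 602, 348, 349, 670, -, -, -, -, -, -]

255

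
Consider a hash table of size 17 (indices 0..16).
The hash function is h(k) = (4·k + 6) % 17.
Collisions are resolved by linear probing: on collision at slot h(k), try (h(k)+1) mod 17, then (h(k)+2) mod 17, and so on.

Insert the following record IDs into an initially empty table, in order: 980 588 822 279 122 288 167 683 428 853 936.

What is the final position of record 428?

980 hashes to 16; slot 16 is free → place at 16.
588 hashes to 12; slot 12 is free → place at 12.
822 hashes to 13; slot 13 is free → place at 13.
279 hashes to 0; slot 0 is free → place at 0.
122 hashes to 1; slot 1 is free → place at 1.
288 hashes to 2; slot 2 is free → place at 2.
167 hashes to 11; slot 11 is free → place at 11.
683 hashes to 1; 1,2 taken → place at 3.
428 hashes to 1; 1,2,3 taken → place at 4.
853 hashes to 1; 1,2,3,4 taken → place at 5.
936 hashes to 10; slot 10 is free → place at 10.
Table: [279, 122, 288, 683, 428, 853, ., ., ., ., 936, 167, 588, 822, ., ., 980]

4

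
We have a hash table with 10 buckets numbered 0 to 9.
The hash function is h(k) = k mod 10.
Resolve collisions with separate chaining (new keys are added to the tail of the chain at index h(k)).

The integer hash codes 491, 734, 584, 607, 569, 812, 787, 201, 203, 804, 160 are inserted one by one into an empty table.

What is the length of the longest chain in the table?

3

Insert 491: h=1, bucket 1 empty → new chain.
Insert 734: h=4, bucket 4 empty → new chain.
Insert 584: h=4, bucket 4 nonempty → append to chain.
Insert 607: h=7, bucket 7 empty → new chain.
Insert 569: h=9, bucket 9 empty → new chain.
Insert 812: h=2, bucket 2 empty → new chain.
Insert 787: h=7, bucket 7 nonempty → append to chain.
Insert 201: h=1, bucket 1 nonempty → append to chain.
Insert 203: h=3, bucket 3 empty → new chain.
Insert 804: h=4, bucket 4 nonempty → append to chain.
Insert 160: h=0, bucket 0 empty → new chain.
Final buckets:
0: 160
1: 491 -> 201
2: 812
3: 203
4: 734 -> 584 -> 804
5: ∅
6: ∅
7: 607 -> 787
8: ∅
9: 569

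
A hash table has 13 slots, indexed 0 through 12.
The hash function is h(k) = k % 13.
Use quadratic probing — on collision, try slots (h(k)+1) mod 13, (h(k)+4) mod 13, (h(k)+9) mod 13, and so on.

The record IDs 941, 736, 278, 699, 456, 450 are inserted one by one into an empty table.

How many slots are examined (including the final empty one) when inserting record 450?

941 hashes to 5; slot 5 is free → place at 5.
736 hashes to 8; slot 8 is free → place at 8.
278 hashes to 5; 5 taken → place at 6.
699 hashes to 10; slot 10 is free → place at 10.
456 hashes to 1; slot 1 is free → place at 1.
450 hashes to 8; 8 taken → place at 9.
Table: [-, 456, -, -, -, 941, 278, -, 736, 450, 699, -, -]

2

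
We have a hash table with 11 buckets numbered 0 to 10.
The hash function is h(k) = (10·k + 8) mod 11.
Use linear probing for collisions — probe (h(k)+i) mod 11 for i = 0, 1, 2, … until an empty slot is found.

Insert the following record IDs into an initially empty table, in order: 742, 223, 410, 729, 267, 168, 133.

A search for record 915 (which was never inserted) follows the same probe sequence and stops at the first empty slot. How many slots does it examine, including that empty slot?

6

742 hashes to 3; slot 3 is free => place at 3.
223 hashes to 5; slot 5 is free => place at 5.
410 hashes to 5; 5 taken => place at 6.
729 hashes to 5; 5,6 taken => place at 7.
267 hashes to 5; 5,6,7 taken => place at 8.
168 hashes to 5; 5,6,7,8 taken => place at 9.
133 hashes to 7; 7,8,9 taken => place at 10.
Table: [., ., ., 742, ., 223, 410, 729, 267, 168, 133]
Lookup 915: h=6, probe 6,7,8,9,10,0 → slot 0 empty, not found.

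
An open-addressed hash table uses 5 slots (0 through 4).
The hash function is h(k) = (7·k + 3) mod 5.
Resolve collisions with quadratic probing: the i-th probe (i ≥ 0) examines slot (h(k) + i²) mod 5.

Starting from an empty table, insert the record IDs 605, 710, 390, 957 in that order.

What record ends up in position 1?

957

605: h=3 => slot 3
710: h=3, probe 3,4 => slot 4
390: h=3, probe 3,4,2 => slot 2
957: h=2, probe 2,3,1 => slot 1
Table: [—, 957, 390, 605, 710]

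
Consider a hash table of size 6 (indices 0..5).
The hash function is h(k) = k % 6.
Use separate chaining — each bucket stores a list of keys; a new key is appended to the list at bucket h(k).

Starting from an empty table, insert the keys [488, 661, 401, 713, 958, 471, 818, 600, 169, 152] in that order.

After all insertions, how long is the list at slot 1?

2

Insert 488: h=2, bucket 2 empty -> new chain.
Insert 661: h=1, bucket 1 empty -> new chain.
Insert 401: h=5, bucket 5 empty -> new chain.
Insert 713: h=5, bucket 5 nonempty -> append to chain.
Insert 958: h=4, bucket 4 empty -> new chain.
Insert 471: h=3, bucket 3 empty -> new chain.
Insert 818: h=2, bucket 2 nonempty -> append to chain.
Insert 600: h=0, bucket 0 empty -> new chain.
Insert 169: h=1, bucket 1 nonempty -> append to chain.
Insert 152: h=2, bucket 2 nonempty -> append to chain.
Final buckets:
0: 600
1: 661 -> 169
2: 488 -> 818 -> 152
3: 471
4: 958
5: 401 -> 713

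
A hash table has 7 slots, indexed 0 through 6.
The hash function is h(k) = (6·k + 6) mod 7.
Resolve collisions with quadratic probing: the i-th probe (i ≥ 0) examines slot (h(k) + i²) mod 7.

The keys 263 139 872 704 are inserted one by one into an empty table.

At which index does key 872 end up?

263 hashes to 2; slot 2 is free → place at 2.
139 hashes to 0; slot 0 is free → place at 0.
872 hashes to 2; 2 taken → place at 3.
704 hashes to 2; 2,3 taken → place at 6.
Table: [139, _, 263, 872, _, _, 704]

3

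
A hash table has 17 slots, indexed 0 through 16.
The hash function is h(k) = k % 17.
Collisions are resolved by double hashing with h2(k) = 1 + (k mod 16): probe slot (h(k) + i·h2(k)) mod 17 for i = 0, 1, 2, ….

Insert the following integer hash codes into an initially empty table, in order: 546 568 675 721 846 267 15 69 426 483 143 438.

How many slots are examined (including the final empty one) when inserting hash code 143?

3

546: h=2 -> slot 2
568: h=7 -> slot 7
675: h=12 -> slot 12
721: h=7, h2=2, probe 7,9 -> slot 9
846: h=13 -> slot 13
267: h=12, h2=12, probe 12,7,2,14 -> slot 14
15: h=15 -> slot 15
69: h=1 -> slot 1
426: h=1, h2=11, probe 1,12,6 -> slot 6
483: h=7, h2=4, probe 7,11 -> slot 11
143: h=7, h2=16, probe 7,6,5 -> slot 5
438: h=13, h2=7, probe 13,3 -> slot 3
Table: [—, 69, 546, 438, —, 143, 426, 568, —, 721, —, 483, 675, 846, 267, 15, —]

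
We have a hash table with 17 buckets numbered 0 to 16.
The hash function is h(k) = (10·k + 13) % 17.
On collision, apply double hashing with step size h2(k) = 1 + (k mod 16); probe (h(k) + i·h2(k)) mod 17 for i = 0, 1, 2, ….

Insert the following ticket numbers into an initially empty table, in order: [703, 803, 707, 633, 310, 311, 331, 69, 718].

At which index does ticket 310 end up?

9

703 hashes to 5; slot 5 is free → place at 5.
803 hashes to 2; slot 2 is free → place at 2.
707 hashes to 11; slot 11 is free → place at 11.
633 hashes to 2, h2=10; 2 taken → place at 12.
310 hashes to 2, h2=7; 2 taken → place at 9.
311 hashes to 12, h2=8; 12 taken → place at 3.
331 hashes to 8; slot 8 is free → place at 8.
69 hashes to 6; slot 6 is free → place at 6.
718 hashes to 2, h2=15; 2 taken → place at 0.
Table: [718, ., 803, 311, ., 703, 69, ., 331, 310, ., 707, 633, ., ., ., .]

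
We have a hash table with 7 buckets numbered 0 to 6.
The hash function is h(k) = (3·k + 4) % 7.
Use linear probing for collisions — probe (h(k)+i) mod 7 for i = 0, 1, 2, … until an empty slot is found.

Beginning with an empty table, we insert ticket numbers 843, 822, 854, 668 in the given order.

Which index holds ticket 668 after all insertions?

Insert 843: h=6, slot 6 empty → index 6.
Insert 822: h=6, slot 6 occupied → index 0.
Insert 854: h=4, slot 4 empty → index 4.
Insert 668: h=6, slots 6,0 occupied → index 1.
Table: [822, 668, _, _, 854, _, 843]

1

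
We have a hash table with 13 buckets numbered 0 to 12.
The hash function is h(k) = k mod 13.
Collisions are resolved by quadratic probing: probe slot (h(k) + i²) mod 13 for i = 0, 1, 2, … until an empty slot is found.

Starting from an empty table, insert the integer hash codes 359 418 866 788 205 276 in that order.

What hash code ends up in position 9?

359: h=8 => slot 8
418: h=2 => slot 2
866: h=8, probe 8,9 => slot 9
788: h=8, probe 8,9,12 => slot 12
205: h=10 => slot 10
276: h=3 => slot 3
Table: [-, -, 418, 276, -, -, -, -, 359, 866, 205, -, 788]

866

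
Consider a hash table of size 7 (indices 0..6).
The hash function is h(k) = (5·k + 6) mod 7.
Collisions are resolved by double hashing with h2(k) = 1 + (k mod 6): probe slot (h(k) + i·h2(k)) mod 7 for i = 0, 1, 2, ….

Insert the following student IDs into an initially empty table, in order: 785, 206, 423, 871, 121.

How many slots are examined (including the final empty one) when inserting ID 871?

Insert 785: h=4, slot 4 empty => index 4.
Insert 206: h=0, slot 0 empty => index 0.
Insert 423: h=0, h2=4, slots 0,4 occupied => index 1.
Insert 871: h=0, h2=2, slot 0 occupied => index 2.
Insert 121: h=2, h2=2, slots 2,4 occupied => index 6.
Table: [206, 423, 871, ∅, 785, ∅, 121]

2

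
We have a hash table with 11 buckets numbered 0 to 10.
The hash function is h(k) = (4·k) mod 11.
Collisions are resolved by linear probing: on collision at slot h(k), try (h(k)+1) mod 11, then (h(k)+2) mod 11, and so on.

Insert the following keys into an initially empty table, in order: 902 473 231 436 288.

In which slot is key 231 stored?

2

Insert 902: h=0, slot 0 empty → index 0.
Insert 473: h=0, slot 0 occupied → index 1.
Insert 231: h=0, slots 0,1 occupied → index 2.
Insert 436: h=6, slot 6 empty → index 6.
Insert 288: h=8, slot 8 empty → index 8.
Table: [902, 473, 231, —, —, —, 436, —, 288, —, —]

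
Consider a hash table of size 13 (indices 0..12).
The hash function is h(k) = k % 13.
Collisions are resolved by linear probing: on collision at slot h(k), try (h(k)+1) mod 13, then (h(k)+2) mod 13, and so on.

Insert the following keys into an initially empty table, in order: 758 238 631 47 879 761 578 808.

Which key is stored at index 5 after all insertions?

758 hashes to 4; slot 4 is free => place at 4.
238 hashes to 4; 4 taken => place at 5.
631 hashes to 7; slot 7 is free => place at 7.
47 hashes to 8; slot 8 is free => place at 8.
879 hashes to 8; 8 taken => place at 9.
761 hashes to 7; 7,8,9 taken => place at 10.
578 hashes to 6; slot 6 is free => place at 6.
808 hashes to 2; slot 2 is free => place at 2.
Table: [., ., 808, ., 758, 238, 578, 631, 47, 879, 761, ., .]

238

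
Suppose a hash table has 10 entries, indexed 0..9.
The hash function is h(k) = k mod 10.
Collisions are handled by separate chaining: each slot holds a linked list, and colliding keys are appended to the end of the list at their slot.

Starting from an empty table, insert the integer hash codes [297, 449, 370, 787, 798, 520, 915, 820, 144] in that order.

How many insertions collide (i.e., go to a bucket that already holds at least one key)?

3

297 → bucket 7
449 → bucket 9
370 → bucket 0
787 → bucket 7 (collision)
798 → bucket 8
520 → bucket 0 (collision)
915 → bucket 5
820 → bucket 0 (collision)
144 → bucket 4
Final buckets:
0: 370 -> 520 -> 820
1: —
2: —
3: —
4: 144
5: 915
6: —
7: 297 -> 787
8: 798
9: 449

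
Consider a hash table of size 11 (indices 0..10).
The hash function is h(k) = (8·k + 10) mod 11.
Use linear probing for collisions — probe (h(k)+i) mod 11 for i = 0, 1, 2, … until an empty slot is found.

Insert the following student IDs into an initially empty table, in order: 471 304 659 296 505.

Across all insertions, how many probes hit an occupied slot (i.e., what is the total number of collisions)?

3

471 hashes to 5; slot 5 is free => place at 5.
304 hashes to 0; slot 0 is free => place at 0.
659 hashes to 2; slot 2 is free => place at 2.
296 hashes to 2; 2 taken => place at 3.
505 hashes to 2; 2,3 taken => place at 4.
Table: [304, ∅, 659, 296, 505, 471, ∅, ∅, ∅, ∅, ∅]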